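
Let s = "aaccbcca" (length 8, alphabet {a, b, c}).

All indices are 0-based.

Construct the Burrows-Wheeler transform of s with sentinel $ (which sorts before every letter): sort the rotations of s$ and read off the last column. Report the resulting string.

ac$acccba

rank  rotation   last
    0  $aaccbcca  a
    1  a$aaccbcc  c
    2  aaccbcca$  $
    3  accbcca$a  a
    4  bcca$aacc  c
    5  ca$aaccbc  c
    6  cbcca$aac  c
    7  cca$aaccb  b
    8  ccbcca$aa  a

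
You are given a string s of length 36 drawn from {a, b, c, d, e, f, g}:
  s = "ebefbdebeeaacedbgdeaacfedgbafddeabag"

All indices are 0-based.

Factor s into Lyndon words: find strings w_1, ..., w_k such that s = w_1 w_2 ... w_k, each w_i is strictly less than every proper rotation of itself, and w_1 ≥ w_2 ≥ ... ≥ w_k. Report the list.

["e", "bef", "bdebee", "aacedbgdeaacfedgbafddeabag"]

emit factor 1: 'e' (i=0, period=1)
emit factor 2: 'bef' (i=1, period=3)
emit factor 3: 'bdebee' (i=4, period=6)
emit factor 4: 'aacedbgdeaacfedgbafddeabag' (i=10, period=26)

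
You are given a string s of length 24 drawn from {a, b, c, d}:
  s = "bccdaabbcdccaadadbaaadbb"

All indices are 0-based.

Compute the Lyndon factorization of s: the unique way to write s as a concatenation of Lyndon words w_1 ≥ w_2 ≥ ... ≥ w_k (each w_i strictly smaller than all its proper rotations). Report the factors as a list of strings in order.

["bccd", "aabbcdccaadadb", "aaadbb"]

emit factor 1: 'bccd' (i=0, period=4)
emit factor 2: 'aabbcdccaadadb' (i=4, period=14)
emit factor 3: 'aaadbb' (i=18, period=6)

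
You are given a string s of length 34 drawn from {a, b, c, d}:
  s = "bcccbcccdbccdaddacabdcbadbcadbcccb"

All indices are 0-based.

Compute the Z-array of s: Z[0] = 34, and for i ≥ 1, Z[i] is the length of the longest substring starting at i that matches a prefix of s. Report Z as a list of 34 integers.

Z[0]=34
i=1: i≥r, start 0; Z[1]=0
i=2: i≥r, start 0; Z[2]=0
i=3: i≥r, start 0; Z[3]=0
i=4: i≥r, start 0; Z[4]=4 extend→box=[4,8)
i=5: min(r-i=3, Z[1]=0)=0; Z[5]=0
i=6: min(r-i=2, Z[2]=0)=0; Z[6]=0
i=7: min(r-i=1, Z[3]=0)=0; Z[7]=0
i=8: i≥r, start 0; Z[8]=0
i=9: i≥r, start 0; Z[9]=3 extend→box=[9,12)
i=10: min(r-i=2, Z[1]=0)=0; Z[10]=0
i=11: min(r-i=1, Z[2]=0)=0; Z[11]=0
i=12: i≥r, start 0; Z[12]=0
i=13: i≥r, start 0; Z[13]=0
i=14: i≥r, start 0; Z[14]=0
i=15: i≥r, start 0; Z[15]=0
i=16: i≥r, start 0; Z[16]=0
i=17: i≥r, start 0; Z[17]=0
i=18: i≥r, start 0; Z[18]=0
i=19: i≥r, start 0; Z[19]=1 extend→box=[19,20)
i=20: i≥r, start 0; Z[20]=0
i=21: i≥r, start 0; Z[21]=0
i=22: i≥r, start 0; Z[22]=1 extend→box=[22,23)
i=23: i≥r, start 0; Z[23]=0
i=24: i≥r, start 0; Z[24]=0
i=25: i≥r, start 0; Z[25]=2 extend→box=[25,27)
i=26: min(r-i=1, Z[1]=0)=0; Z[26]=0
i=27: i≥r, start 0; Z[27]=0
i=28: i≥r, start 0; Z[28]=0
i=29: i≥r, start 0; Z[29]=5 extend→box=[29,34)
i=30: min(r-i=4, Z[1]=0)=0; Z[30]=0
i=31: min(r-i=3, Z[2]=0)=0; Z[31]=0
i=32: min(r-i=2, Z[3]=0)=0; Z[32]=0
i=33: min(r-i=1, Z[4]=4)=1; Z[33]=1

[34, 0, 0, 0, 4, 0, 0, 0, 0, 3, 0, 0, 0, 0, 0, 0, 0, 0, 0, 1, 0, 0, 1, 0, 0, 2, 0, 0, 0, 5, 0, 0, 0, 1]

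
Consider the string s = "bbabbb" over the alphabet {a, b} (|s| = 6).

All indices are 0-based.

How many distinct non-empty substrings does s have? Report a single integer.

15

rank→(start, suffix):
  0 → (2, 'abbb')
  1 → (5, 'b')
  2 → (1, 'babbb')
  3 → (4, 'bb')
  4 → (0, 'bbabbb')
  5 → (3, 'bbb')

SA = [2, 5, 1, 4, 0, 3]
[i] adj suffixes → lcp
  [1] 2/5 → 0 ('')
  [2] 5/1 → 1 ('b')
  [3] 1/4 → 1 ('b')
  [4] 4/0 → 2 ('bb')
  [5] 0/3 → 2 ('bb')

n(n+1)/2 = 6·7/2 = 21
Σ LCP = 0 + 0 + 1 + 1 + 2 + 2 = 6
distinct = 21 − 6 = 15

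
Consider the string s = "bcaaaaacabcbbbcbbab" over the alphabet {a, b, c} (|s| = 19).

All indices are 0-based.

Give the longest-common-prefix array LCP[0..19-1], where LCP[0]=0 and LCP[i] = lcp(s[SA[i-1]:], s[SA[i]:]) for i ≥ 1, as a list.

sorted suffixes:
  #0 SA[0]=2  'aaaaacabcbbbcbbab'
  #1 SA[1]=3  'aaaacabcbbbcbbab'
  #2 SA[2]=4  'aaacabcbbbcbbab'
  #3 SA[3]=5  'aacabcbbbcbbab'
  #4 SA[4]=17  'ab'
  #5 SA[5]=8  'abcbbbcbbab'
  #6 SA[6]=6  'acabcbbbcbbab'
  #7 SA[7]=18  'b'
  #8 SA[8]=16  'bab'
  #9 SA[9]=15  'bbab'
  #10 SA[10]=11  'bbbcbbab'
  #11 SA[11]=12  'bbcbbab'
  #12 SA[12]=0  'bcaaaaacabcbbbcbbab'
  #13 SA[13]=13  'bcbbab'
  #14 SA[14]=9  'bcbbbcbbab'
  #15 SA[15]=1  'caaaaacabcbbbcbbab'
  #16 SA[16]=7  'cabcbbbcbbab'
  #17 SA[17]=14  'cbbab'
  #18 SA[18]=10  'cbbbcbbab'

SA = [2, 3, 4, 5, 17, 8, 6, 18, 16, 15, 11, 12, 0, 13, 9, 1, 7, 14, 10]
i: (SA[i-1],SA[i]) lcp shared
  1: (2,3) 4 'aaaa'
  2: (3,4) 3 'aaa'
  3: (4,5) 2 'aa'
  4: (5,17) 1 'a'
  5: (17,8) 2 'ab'
  6: (8,6) 1 'a'
  7: (6,18) 0 ''
  8: (18,16) 1 'b'
  9: (16,15) 1 'b'
  10: (15,11) 2 'bb'
  11: (11,12) 2 'bb'
  12: (12,0) 1 'b'
  13: (0,13) 2 'bc'
  14: (13,9) 4 'bcbb'
  15: (9,1) 0 ''
  16: (1,7) 2 'ca'
  17: (7,14) 1 'c'
  18: (14,10) 3 'cbb'

[0, 4, 3, 2, 1, 2, 1, 0, 1, 1, 2, 2, 1, 2, 4, 0, 2, 1, 3]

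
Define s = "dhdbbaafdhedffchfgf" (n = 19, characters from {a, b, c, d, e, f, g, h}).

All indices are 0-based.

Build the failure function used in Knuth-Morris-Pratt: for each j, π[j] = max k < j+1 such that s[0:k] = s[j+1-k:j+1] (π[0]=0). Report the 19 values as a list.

π[0] = 0
j=1 s[j]='h': π[1]=0 (border '')
j=2 s[j]='d': π[2]=1 (border 'd')
j=3 s[j]='b': k: 1→0; π[3]=0 (border '')
j=4 s[j]='b': π[4]=0 (border '')
j=5 s[j]='a': π[5]=0 (border '')
j=6 s[j]='a': π[6]=0 (border '')
j=7 s[j]='f': π[7]=0 (border '')
j=8 s[j]='d': π[8]=1 (border 'd')
j=9 s[j]='h': π[9]=2 (border 'dh')
j=10 s[j]='e': k: 2→0; π[10]=0 (border '')
j=11 s[j]='d': π[11]=1 (border 'd')
j=12 s[j]='f': k: 1→0; π[12]=0 (border '')
j=13 s[j]='f': π[13]=0 (border '')
j=14 s[j]='c': π[14]=0 (border '')
j=15 s[j]='h': π[15]=0 (border '')
j=16 s[j]='f': π[16]=0 (border '')
j=17 s[j]='g': π[17]=0 (border '')
j=18 s[j]='f': π[18]=0 (border '')

[0, 0, 1, 0, 0, 0, 0, 0, 1, 2, 0, 1, 0, 0, 0, 0, 0, 0, 0]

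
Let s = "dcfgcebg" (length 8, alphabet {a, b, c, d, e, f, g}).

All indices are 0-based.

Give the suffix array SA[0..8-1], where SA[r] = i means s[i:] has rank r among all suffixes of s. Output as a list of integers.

[6, 4, 1, 0, 5, 2, 7, 3]

rank→(start, suffix):
  0 → (6, 'bg')
  1 → (4, 'cebg')
  2 → (1, 'cfgcebg')
  3 → (0, 'dcfgcebg')
  4 → (5, 'ebg')
  5 → (2, 'fgcebg')
  6 → (7, 'g')
  7 → (3, 'gcebg')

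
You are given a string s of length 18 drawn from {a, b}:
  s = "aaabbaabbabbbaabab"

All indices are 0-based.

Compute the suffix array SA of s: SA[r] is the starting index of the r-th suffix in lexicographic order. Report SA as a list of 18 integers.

rank→(start, suffix):
  0 → (0, 'aaabbaabbabbbaabab')
  1 → (13, 'aabab')
  2 → (1, 'aabbaabbabbbaabab')
  3 → (5, 'aabbabbbaabab')
  4 → (16, 'ab')
  5 → (14, 'abab')
  6 → (2, 'abbaabbabbbaabab')
  7 → (6, 'abbabbbaabab')
  8 → (9, 'abbbaabab')
  9 → (17, 'b')
  10 → (12, 'baabab')
  11 → (4, 'baabbabbbaabab')
  12 → (15, 'bab')
  13 → (8, 'babbbaabab')
  14 → (11, 'bbaabab')
  15 → (3, 'bbaabbabbbaabab')
  16 → (7, 'bbabbbaabab')
  17 → (10, 'bbbaabab')

[0, 13, 1, 5, 16, 14, 2, 6, 9, 17, 12, 4, 15, 8, 11, 3, 7, 10]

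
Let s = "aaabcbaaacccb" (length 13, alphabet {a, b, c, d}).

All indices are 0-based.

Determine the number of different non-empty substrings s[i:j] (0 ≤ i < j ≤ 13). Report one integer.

rank→(start, suffix):
  0 → (0, 'aaabcbaaacccb')
  1 → (6, 'aaacccb')
  2 → (1, 'aabcbaaacccb')
  3 → (7, 'aacccb')
  4 → (2, 'abcbaaacccb')
  5 → (8, 'acccb')
  6 → (12, 'b')
  7 → (5, 'baaacccb')
  8 → (3, 'bcbaaacccb')
  9 → (11, 'cb')
  10 → (4, 'cbaaacccb')
  11 → (10, 'ccb')
  12 → (9, 'cccb')

SA = [0, 6, 1, 7, 2, 8, 12, 5, 3, 11, 4, 10, 9]
i: (SA[i-1],SA[i]) lcp shared
  1: (0,6) 3 'aaa'
  2: (6,1) 2 'aa'
  3: (1,7) 2 'aa'
  4: (7,2) 1 'a'
  5: (2,8) 1 'a'
  6: (8,12) 0 ''
  7: (12,5) 1 'b'
  8: (5,3) 1 'b'
  9: (3,11) 0 ''
  10: (11,4) 2 'cb'
  11: (4,10) 1 'c'
  12: (10,9) 2 'cc'

n(n+1)/2 = 13·14/2 = 91
Σ LCP = 0 + 3 + 2 + 2 + 1 + 1 + 0 + 1 + 1 + 0 + 2 + 1 + 2 = 16
distinct = 91 − 16 = 75

75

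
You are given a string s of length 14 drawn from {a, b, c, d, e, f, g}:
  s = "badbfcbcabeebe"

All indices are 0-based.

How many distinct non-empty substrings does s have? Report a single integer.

rank | idx | suffix
   0 |   8 | abeebe
   1 |   1 | adbfcbcabeebe
   2 |   0 | badbfcbcabeebe
   3 |   6 | bcabeebe
   4 |  12 | be
   5 |   9 | beebe
   6 |   3 | bfcbcabeebe
   7 |   7 | cabeebe
   8 |   5 | cbcabeebe
   9 |   2 | dbfcbcabeebe
  10 |  13 | e
  11 |  11 | ebe
  12 |  10 | eebe
  13 |   4 | fcbcabeebe

SA = [8, 1, 0, 6, 12, 9, 3, 7, 5, 2, 13, 11, 10, 4]
[i] adj suffixes → lcp
  [1] 8/1 → 1 ('a')
  [2] 1/0 → 0 ('')
  [3] 0/6 → 1 ('b')
  [4] 6/12 → 1 ('b')
  [5] 12/9 → 2 ('be')
  [6] 9/3 → 1 ('b')
  [7] 3/7 → 0 ('')
  [8] 7/5 → 1 ('c')
  [9] 5/2 → 0 ('')
  [10] 2/13 → 0 ('')
  [11] 13/11 → 1 ('e')
  [12] 11/10 → 1 ('e')
  [13] 10/4 → 0 ('')

n(n+1)/2 = 14·15/2 = 105
Σ LCP = 0 + 1 + 0 + 1 + 1 + 2 + 1 + 0 + 1 + 0 + 0 + 1 + 1 + 0 = 9
distinct = 105 − 9 = 96

96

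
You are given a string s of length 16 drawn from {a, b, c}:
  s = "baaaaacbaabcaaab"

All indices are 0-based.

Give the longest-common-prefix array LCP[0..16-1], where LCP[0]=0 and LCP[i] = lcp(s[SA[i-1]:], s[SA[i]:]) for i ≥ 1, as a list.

[0, 4, 3, 3, 2, 3, 2, 1, 2, 1, 0, 1, 3, 1, 0, 1]

rank→(start, suffix):
  0 → (1, 'aaaaacbaabcaaab')
  1 → (2, 'aaaacbaabcaaab')
  2 → (12, 'aaab')
  3 → (3, 'aaacbaabcaaab')
  4 → (13, 'aab')
  5 → (8, 'aabcaaab')
  6 → (4, 'aacbaabcaaab')
  7 → (14, 'ab')
  8 → (9, 'abcaaab')
  9 → (5, 'acbaabcaaab')
  10 → (15, 'b')
  11 → (0, 'baaaaacbaabcaaab')
  12 → (7, 'baabcaaab')
  13 → (10, 'bcaaab')
  14 → (11, 'caaab')
  15 → (6, 'cbaabcaaab')

SA = [1, 2, 12, 3, 13, 8, 4, 14, 9, 5, 15, 0, 7, 10, 11, 6]
i: (SA[i-1],SA[i]) lcp shared
  1: (1,2) 4 'aaaa'
  2: (2,12) 3 'aaa'
  3: (12,3) 3 'aaa'
  4: (3,13) 2 'aa'
  5: (13,8) 3 'aab'
  6: (8,4) 2 'aa'
  7: (4,14) 1 'a'
  8: (14,9) 2 'ab'
  9: (9,5) 1 'a'
  10: (5,15) 0 ''
  11: (15,0) 1 'b'
  12: (0,7) 3 'baa'
  13: (7,10) 1 'b'
  14: (10,11) 0 ''
  15: (11,6) 1 'c'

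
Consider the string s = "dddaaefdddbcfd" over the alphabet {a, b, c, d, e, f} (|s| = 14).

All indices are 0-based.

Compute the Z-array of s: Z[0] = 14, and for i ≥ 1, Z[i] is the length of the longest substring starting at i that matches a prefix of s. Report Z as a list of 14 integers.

[14, 2, 1, 0, 0, 0, 0, 3, 2, 1, 0, 0, 0, 1]

Z[0]=14
i=1: i≥r, start 0; Z[1]=2 extend→box=[1,3)
i=2: min(r-i=1, Z[1]=2)=1; Z[2]=1
i=3: i≥r, start 0; Z[3]=0
i=4: i≥r, start 0; Z[4]=0
i=5: i≥r, start 0; Z[5]=0
i=6: i≥r, start 0; Z[6]=0
i=7: i≥r, start 0; Z[7]=3 extend→box=[7,10)
i=8: min(r-i=2, Z[1]=2)=2; Z[8]=2
i=9: min(r-i=1, Z[2]=1)=1; Z[9]=1
i=10: i≥r, start 0; Z[10]=0
i=11: i≥r, start 0; Z[11]=0
i=12: i≥r, start 0; Z[12]=0
i=13: i≥r, start 0; Z[13]=1 extend→box=[13,14)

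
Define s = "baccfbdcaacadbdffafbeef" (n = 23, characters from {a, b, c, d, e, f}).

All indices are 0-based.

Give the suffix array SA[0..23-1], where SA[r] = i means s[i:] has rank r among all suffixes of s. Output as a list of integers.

[8, 9, 1, 11, 17, 0, 5, 13, 19, 7, 10, 2, 3, 12, 6, 14, 20, 21, 22, 16, 4, 18, 15]

sorted suffixes:
  #0 SA[0]=8  'aacadbdffafbeef'
  #1 SA[1]=9  'acadbdffafbeef'
  #2 SA[2]=1  'accfbdcaacadbdffafbeef'
  #3 SA[3]=11  'adbdffafbeef'
  #4 SA[4]=17  'afbeef'
  #5 SA[5]=0  'baccfbdcaacadbdffafbeef'
  #6 SA[6]=5  'bdcaacadbdffafbeef'
  #7 SA[7]=13  'bdffafbeef'
  #8 SA[8]=19  'beef'
  #9 SA[9]=7  'caacadbdffafbeef'
  #10 SA[10]=10  'cadbdffafbeef'
  #11 SA[11]=2  'ccfbdcaacadbdffafbeef'
  #12 SA[12]=3  'cfbdcaacadbdffafbeef'
  #13 SA[13]=12  'dbdffafbeef'
  #14 SA[14]=6  'dcaacadbdffafbeef'
  #15 SA[15]=14  'dffafbeef'
  #16 SA[16]=20  'eef'
  #17 SA[17]=21  'ef'
  #18 SA[18]=22  'f'
  #19 SA[19]=16  'fafbeef'
  #20 SA[20]=4  'fbdcaacadbdffafbeef'
  #21 SA[21]=18  'fbeef'
  #22 SA[22]=15  'ffafbeef'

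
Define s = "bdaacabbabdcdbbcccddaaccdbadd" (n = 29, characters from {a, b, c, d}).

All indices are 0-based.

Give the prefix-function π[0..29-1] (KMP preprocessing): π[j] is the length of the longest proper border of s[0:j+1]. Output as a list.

π[0] = 0
j=1 s[j]='d': π[1]=0 (border '')
j=2 s[j]='a': π[2]=0 (border '')
j=3 s[j]='a': π[3]=0 (border '')
j=4 s[j]='c': π[4]=0 (border '')
j=5 s[j]='a': π[5]=0 (border '')
j=6 s[j]='b': π[6]=1 (border 'b')
j=7 s[j]='b': k: 1→0; π[7]=1 (border 'b')
j=8 s[j]='a': k: 1→0; π[8]=0 (border '')
j=9 s[j]='b': π[9]=1 (border 'b')
j=10 s[j]='d': π[10]=2 (border 'bd')
j=11 s[j]='c': k: 2→0; π[11]=0 (border '')
j=12 s[j]='d': π[12]=0 (border '')
j=13 s[j]='b': π[13]=1 (border 'b')
j=14 s[j]='b': k: 1→0; π[14]=1 (border 'b')
j=15 s[j]='c': k: 1→0; π[15]=0 (border '')
j=16 s[j]='c': π[16]=0 (border '')
j=17 s[j]='c': π[17]=0 (border '')
j=18 s[j]='d': π[18]=0 (border '')
j=19 s[j]='d': π[19]=0 (border '')
j=20 s[j]='a': π[20]=0 (border '')
j=21 s[j]='a': π[21]=0 (border '')
j=22 s[j]='c': π[22]=0 (border '')
j=23 s[j]='c': π[23]=0 (border '')
j=24 s[j]='d': π[24]=0 (border '')
j=25 s[j]='b': π[25]=1 (border 'b')
j=26 s[j]='a': k: 1→0; π[26]=0 (border '')
j=27 s[j]='d': π[27]=0 (border '')
j=28 s[j]='d': π[28]=0 (border '')

[0, 0, 0, 0, 0, 0, 1, 1, 0, 1, 2, 0, 0, 1, 1, 0, 0, 0, 0, 0, 0, 0, 0, 0, 0, 1, 0, 0, 0]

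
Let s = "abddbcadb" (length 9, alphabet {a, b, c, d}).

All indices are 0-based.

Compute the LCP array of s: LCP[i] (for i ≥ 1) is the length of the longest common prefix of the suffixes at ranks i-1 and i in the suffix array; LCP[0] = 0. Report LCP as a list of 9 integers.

[0, 1, 0, 1, 1, 0, 0, 2, 1]

rank→(start, suffix):
  0 → (0, 'abddbcadb')
  1 → (6, 'adb')
  2 → (8, 'b')
  3 → (4, 'bcadb')
  4 → (1, 'bddbcadb')
  5 → (5, 'cadb')
  6 → (7, 'db')
  7 → (3, 'dbcadb')
  8 → (2, 'ddbcadb')

SA = [0, 6, 8, 4, 1, 5, 7, 3, 2]
rank  pair      lcp
   1  s[0:],s[6:]  1  'a'
   2  s[6:],s[8:]  0  ''
   3  s[8:],s[4:]  1  'b'
   4  s[4:],s[1:]  1  'b'
   5  s[1:],s[5:]  0  ''
   6  s[5:],s[7:]  0  ''
   7  s[7:],s[3:]  2  'db'
   8  s[3:],s[2:]  1  'd'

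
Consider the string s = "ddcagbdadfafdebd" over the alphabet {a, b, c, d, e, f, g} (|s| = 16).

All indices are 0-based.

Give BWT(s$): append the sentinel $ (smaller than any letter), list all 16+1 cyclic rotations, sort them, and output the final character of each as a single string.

ddfcegdbbd$faddaa

rank  rotation           last
    0  $ddcagbdadfafdebd  d
    1  adfafdebd$ddcagbd  d
    2  afdebd$ddcagbdadf  f
    3  agbdadfafdebd$ddc  c
    4  bd$ddcagbdadfafde  e
    5  bdadfafdebd$ddcag  g
    6  cagbdadfafdebd$dd  d
    7  d$ddcagbdadfafdeb  b
    8  dadfafdebd$ddcagb  b
    9  dcagbdadfafdebd$d  d
   10  ddcagbdadfafdebd$  $
   11  debd$ddcagbdadfaf  f
   12  dfafdebd$ddcagbda  a
   13  ebd$ddcagbdadfafd  d
   14  fafdebd$ddcagbdad  d
   15  fdebd$ddcagbdadfa  a
   16  gbdadfafdebd$ddca  a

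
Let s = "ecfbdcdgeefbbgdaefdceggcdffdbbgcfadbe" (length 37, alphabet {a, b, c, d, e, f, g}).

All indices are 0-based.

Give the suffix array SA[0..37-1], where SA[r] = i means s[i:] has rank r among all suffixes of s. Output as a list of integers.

[33, 15, 28, 11, 3, 35, 29, 12, 23, 5, 19, 31, 1, 14, 27, 34, 4, 18, 24, 6, 36, 0, 8, 9, 16, 20, 32, 10, 2, 26, 17, 25, 22, 30, 13, 7, 21]

rank | idx | suffix
   0 |  33 | adbe
   1 |  15 | aefdceggcdffdbbgcfadbe
   2 |  28 | bbgcfadbe
   3 |  11 | bbgdaefdceggcdffdbbgcfadbe
   4 |   3 | bdcdgeefbbgdaefdceggcdffdbbgcfadbe
   5 |  35 | be
   6 |  29 | bgcfadbe
   7 |  12 | bgdaefdceggcdffdbbgcfadbe
   8 |  23 | cdffdbbgcfadbe
   9 |   5 | cdgeefbbgdaefdceggcdffdbbgcfadbe
  10 |  19 | ceggcdffdbbgcfadbe
  11 |  31 | cfadbe
  12 |   1 | cfbdcdgeefbbgdaefdceggcdffdbbgcfadbe
  13 |  14 | daefdceggcdffdbbgcfadbe
  14 |  27 | dbbgcfadbe
  15 |  34 | dbe
  16 |   4 | dcdgeefbbgdaefdceggcdffdbbgcfadbe
  17 |  18 | dceggcdffdbbgcfadbe
  18 |  24 | dffdbbgcfadbe
  19 |   6 | dgeefbbgdaefdceggcdffdbbgcfadbe
  20 |  36 | e
  21 |   0 | ecfbdcdgeefbbgdaefdceggcdffdbbgcfadbe
  22 |   8 | eefbbgdaefdceggcdffdbbgcfadbe
  23 |   9 | efbbgdaefdceggcdffdbbgcfadbe
  24 |  16 | efdceggcdffdbbgcfadbe
  25 |  20 | eggcdffdbbgcfadbe
  26 |  32 | fadbe
  27 |  10 | fbbgdaefdceggcdffdbbgcfadbe
  28 |   2 | fbdcdgeefbbgdaefdceggcdffdbbgcfadbe
  29 |  26 | fdbbgcfadbe
  30 |  17 | fdceggcdffdbbgcfadbe
  31 |  25 | ffdbbgcfadbe
  32 |  22 | gcdffdbbgcfadbe
  33 |  30 | gcfadbe
  34 |  13 | gdaefdceggcdffdbbgcfadbe
  35 |   7 | geefbbgdaefdceggcdffdbbgcfadbe
  36 |  21 | ggcdffdbbgcfadbe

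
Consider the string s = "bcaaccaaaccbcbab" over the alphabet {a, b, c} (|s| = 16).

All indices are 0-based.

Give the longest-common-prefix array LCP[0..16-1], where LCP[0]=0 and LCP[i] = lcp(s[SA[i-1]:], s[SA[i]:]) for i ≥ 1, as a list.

[0, 2, 4, 1, 1, 3, 0, 1, 1, 2, 0, 3, 1, 2, 1, 2]

rank | idx | suffix
   0 |   6 | aaaccbcbab
   1 |   2 | aaccaaaccbcbab
   2 |   7 | aaccbcbab
   3 |  14 | ab
   4 |   3 | accaaaccbcbab
   5 |   8 | accbcbab
   6 |  15 | b
   7 |  13 | bab
   8 |   0 | bcaaccaaaccbcbab
   9 |  11 | bcbab
  10 |   5 | caaaccbcbab
  11 |   1 | caaccaaaccbcbab
  12 |  12 | cbab
  13 |  10 | cbcbab
  14 |   4 | ccaaaccbcbab
  15 |   9 | ccbcbab

SA = [6, 2, 7, 14, 3, 8, 15, 13, 0, 11, 5, 1, 12, 10, 4, 9]
i: (SA[i-1],SA[i]) lcp shared
  1: (6,2) 2 'aa'
  2: (2,7) 4 'aacc'
  3: (7,14) 1 'a'
  4: (14,3) 1 'a'
  5: (3,8) 3 'acc'
  6: (8,15) 0 ''
  7: (15,13) 1 'b'
  8: (13,0) 1 'b'
  9: (0,11) 2 'bc'
  10: (11,5) 0 ''
  11: (5,1) 3 'caa'
  12: (1,12) 1 'c'
  13: (12,10) 2 'cb'
  14: (10,4) 1 'c'
  15: (4,9) 2 'cc'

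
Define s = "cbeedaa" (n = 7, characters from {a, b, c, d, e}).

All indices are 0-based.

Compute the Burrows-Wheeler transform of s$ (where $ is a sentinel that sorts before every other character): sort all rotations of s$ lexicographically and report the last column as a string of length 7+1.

aadc$eeb

rank  rotation  last
    0  $cbeedaa  a
    1  a$cbeeda  a
    2  aa$cbeed  d
    3  beedaa$c  c
    4  cbeedaa$  $
    5  daa$cbee  e
    6  edaa$cbe  e
    7  eedaa$cb  b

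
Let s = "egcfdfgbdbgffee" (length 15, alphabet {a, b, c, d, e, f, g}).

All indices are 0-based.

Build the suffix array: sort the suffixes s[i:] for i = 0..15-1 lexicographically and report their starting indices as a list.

[7, 9, 2, 8, 4, 14, 13, 0, 3, 12, 11, 5, 6, 1, 10]

rank→(start, suffix):
  0 → (7, 'bdbgffee')
  1 → (9, 'bgffee')
  2 → (2, 'cfdfgbdbgffee')
  3 → (8, 'dbgffee')
  4 → (4, 'dfgbdbgffee')
  5 → (14, 'e')
  6 → (13, 'ee')
  7 → (0, 'egcfdfgbdbgffee')
  8 → (3, 'fdfgbdbgffee')
  9 → (12, 'fee')
  10 → (11, 'ffee')
  11 → (5, 'fgbdbgffee')
  12 → (6, 'gbdbgffee')
  13 → (1, 'gcfdfgbdbgffee')
  14 → (10, 'gffee')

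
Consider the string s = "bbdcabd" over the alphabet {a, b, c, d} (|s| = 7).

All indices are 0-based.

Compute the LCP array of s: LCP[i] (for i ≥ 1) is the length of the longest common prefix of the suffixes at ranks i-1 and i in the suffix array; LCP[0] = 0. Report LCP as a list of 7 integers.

[0, 0, 1, 2, 0, 0, 1]

rank→(start, suffix):
  0 → (4, 'abd')
  1 → (0, 'bbdcabd')
  2 → (5, 'bd')
  3 → (1, 'bdcabd')
  4 → (3, 'cabd')
  5 → (6, 'd')
  6 → (2, 'dcabd')

SA = [4, 0, 5, 1, 3, 6, 2]
[i] adj suffixes → lcp
  [1] 4/0 → 0 ('')
  [2] 0/5 → 1 ('b')
  [3] 5/1 → 2 ('bd')
  [4] 1/3 → 0 ('')
  [5] 3/6 → 0 ('')
  [6] 6/2 → 1 ('d')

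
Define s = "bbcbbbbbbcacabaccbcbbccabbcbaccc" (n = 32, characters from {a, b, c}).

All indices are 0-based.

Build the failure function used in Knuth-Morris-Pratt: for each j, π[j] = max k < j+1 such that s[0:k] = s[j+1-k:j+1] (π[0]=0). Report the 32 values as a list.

[0, 1, 0, 1, 2, 2, 2, 2, 2, 3, 0, 0, 0, 1, 0, 0, 0, 1, 0, 1, 2, 3, 0, 0, 1, 2, 3, 4, 0, 0, 0, 0]

π[0] = 0
j=1 s[j]='b': π[1]=1 (border 'b')
j=2 s[j]='c': k: 1→0; π[2]=0 (border '')
j=3 s[j]='b': π[3]=1 (border 'b')
j=4 s[j]='b': π[4]=2 (border 'bb')
j=5 s[j]='b': k: 2→1; π[5]=2 (border 'bb')
j=6 s[j]='b': k: 2→1; π[6]=2 (border 'bb')
j=7 s[j]='b': k: 2→1; π[7]=2 (border 'bb')
j=8 s[j]='b': k: 2→1; π[8]=2 (border 'bb')
j=9 s[j]='c': π[9]=3 (border 'bbc')
j=10 s[j]='a': k: 3→0; π[10]=0 (border '')
j=11 s[j]='c': π[11]=0 (border '')
j=12 s[j]='a': π[12]=0 (border '')
j=13 s[j]='b': π[13]=1 (border 'b')
j=14 s[j]='a': k: 1→0; π[14]=0 (border '')
j=15 s[j]='c': π[15]=0 (border '')
j=16 s[j]='c': π[16]=0 (border '')
j=17 s[j]='b': π[17]=1 (border 'b')
j=18 s[j]='c': k: 1→0; π[18]=0 (border '')
j=19 s[j]='b': π[19]=1 (border 'b')
j=20 s[j]='b': π[20]=2 (border 'bb')
j=21 s[j]='c': π[21]=3 (border 'bbc')
j=22 s[j]='c': k: 3→0; π[22]=0 (border '')
j=23 s[j]='a': π[23]=0 (border '')
j=24 s[j]='b': π[24]=1 (border 'b')
j=25 s[j]='b': π[25]=2 (border 'bb')
j=26 s[j]='c': π[26]=3 (border 'bbc')
j=27 s[j]='b': π[27]=4 (border 'bbcb')
j=28 s[j]='a': k: 4→1→0; π[28]=0 (border '')
j=29 s[j]='c': π[29]=0 (border '')
j=30 s[j]='c': π[30]=0 (border '')
j=31 s[j]='c': π[31]=0 (border '')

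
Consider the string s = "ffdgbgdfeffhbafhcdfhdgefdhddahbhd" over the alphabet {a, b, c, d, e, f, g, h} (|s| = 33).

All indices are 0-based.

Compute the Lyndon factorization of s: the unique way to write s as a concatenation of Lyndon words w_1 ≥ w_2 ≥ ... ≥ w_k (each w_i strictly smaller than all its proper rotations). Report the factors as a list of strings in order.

["f", "f", "dg", "bgdfeffh", "b", "afhcdfhdgefdhddahbhd"]

emit factor 1: 'f' (i=0, period=1)
emit factor 2: 'f' (i=1, period=1)
emit factor 3: 'dg' (i=2, period=2)
emit factor 4: 'bgdfeffh' (i=4, period=8)
emit factor 5: 'b' (i=12, period=1)
emit factor 6: 'afhcdfhdgefdhddahbhd' (i=13, period=20)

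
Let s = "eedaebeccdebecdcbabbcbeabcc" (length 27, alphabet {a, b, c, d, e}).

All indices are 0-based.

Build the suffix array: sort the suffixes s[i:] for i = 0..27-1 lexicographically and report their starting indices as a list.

[17, 23, 3, 16, 18, 19, 24, 21, 5, 11, 26, 15, 20, 25, 7, 13, 8, 2, 14, 9, 22, 4, 10, 6, 12, 1, 0]

rank | idx | suffix
   0 |  17 | abbcbeabcc
   1 |  23 | abcc
   2 |   3 | aebeccdebecdcbabbcbeabcc
   3 |  16 | babbcbeabcc
   4 |  18 | bbcbeabcc
   5 |  19 | bcbeabcc
   6 |  24 | bcc
   7 |  21 | beabcc
   8 |   5 | beccdebecdcbabbcbeabcc
   9 |  11 | becdcbabbcbeabcc
  10 |  26 | c
  11 |  15 | cbabbcbeabcc
  12 |  20 | cbeabcc
  13 |  25 | cc
  14 |   7 | ccdebecdcbabbcbeabcc
  15 |  13 | cdcbabbcbeabcc
  16 |   8 | cdebecdcbabbcbeabcc
  17 |   2 | daebeccdebecdcbabbcbeabcc
  18 |  14 | dcbabbcbeabcc
  19 |   9 | debecdcbabbcbeabcc
  20 |  22 | eabcc
  21 |   4 | ebeccdebecdcbabbcbeabcc
  22 |  10 | ebecdcbabbcbeabcc
  23 |   6 | eccdebecdcbabbcbeabcc
  24 |  12 | ecdcbabbcbeabcc
  25 |   1 | edaebeccdebecdcbabbcbeabcc
  26 |   0 | eedaebeccdebecdcbabbcbeabcc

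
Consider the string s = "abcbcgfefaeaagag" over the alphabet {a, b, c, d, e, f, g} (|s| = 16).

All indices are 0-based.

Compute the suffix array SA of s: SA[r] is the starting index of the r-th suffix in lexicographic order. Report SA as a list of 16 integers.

rank | idx | suffix
   0 |  11 | aagag
   1 |   0 | abcbcgfefaeaagag
   2 |   9 | aeaagag
   3 |  14 | ag
   4 |  12 | agag
   5 |   1 | bcbcgfefaeaagag
   6 |   3 | bcgfefaeaagag
   7 |   2 | cbcgfefaeaagag
   8 |   4 | cgfefaeaagag
   9 |  10 | eaagag
  10 |   7 | efaeaagag
  11 |   8 | faeaagag
  12 |   6 | fefaeaagag
  13 |  15 | g
  14 |  13 | gag
  15 |   5 | gfefaeaagag

[11, 0, 9, 14, 12, 1, 3, 2, 4, 10, 7, 8, 6, 15, 13, 5]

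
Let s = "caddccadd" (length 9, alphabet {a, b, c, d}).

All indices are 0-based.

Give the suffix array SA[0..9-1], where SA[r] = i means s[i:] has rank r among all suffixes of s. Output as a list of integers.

[6, 1, 5, 0, 4, 8, 3, 7, 2]

sorted suffixes:
  #0 SA[0]=6  'add'
  #1 SA[1]=1  'addccadd'
  #2 SA[2]=5  'cadd'
  #3 SA[3]=0  'caddccadd'
  #4 SA[4]=4  'ccadd'
  #5 SA[5]=8  'd'
  #6 SA[6]=3  'dccadd'
  #7 SA[7]=7  'dd'
  #8 SA[8]=2  'ddccadd'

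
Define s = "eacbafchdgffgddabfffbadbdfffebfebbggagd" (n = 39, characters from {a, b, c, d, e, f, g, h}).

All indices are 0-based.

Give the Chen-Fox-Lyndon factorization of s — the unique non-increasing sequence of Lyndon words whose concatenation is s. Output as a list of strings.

["e", "acbafchdgffgdd", "abfffbadbdfffebfebbggagd"]

emit factor 1: 'e' (i=0, period=1)
emit factor 2: 'acbafchdgffgdd' (i=1, period=14)
emit factor 3: 'abfffbadbdfffebfebbggagd' (i=15, period=24)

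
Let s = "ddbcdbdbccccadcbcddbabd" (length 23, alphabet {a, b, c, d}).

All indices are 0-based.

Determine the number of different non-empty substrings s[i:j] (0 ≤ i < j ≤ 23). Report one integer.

rank | idx | suffix
   0 |  20 | abd
   1 |  12 | adcbcddbabd
   2 |  19 | babd
   3 |   7 | bccccadcbcddbabd
   4 |   2 | bcdbdbccccadcbcddbabd
   5 |  15 | bcddbabd
   6 |  21 | bd
   7 |   5 | bdbccccadcbcddbabd
   8 |  11 | cadcbcddbabd
   9 |  14 | cbcddbabd
  10 |  10 | ccadcbcddbabd
  11 |   9 | cccadcbcddbabd
  12 |   8 | ccccadcbcddbabd
  13 |   3 | cdbdbccccadcbcddbabd
  14 |  16 | cddbabd
  15 |  22 | d
  16 |  18 | dbabd
  17 |   6 | dbccccadcbcddbabd
  18 |   1 | dbcdbdbccccadcbcddbabd
  19 |   4 | dbdbccccadcbcddbabd
  20 |  13 | dcbcddbabd
  21 |  17 | ddbabd
  22 |   0 | ddbcdbdbccccadcbcddbabd

SA = [20, 12, 19, 7, 2, 15, 21, 5, 11, 14, 10, 9, 8, 3, 16, 22, 18, 6, 1, 4, 13, 17, 0]
[i] adj suffixes → lcp
  [1] 20/12 → 1 ('a')
  [2] 12/19 → 0 ('')
  [3] 19/7 → 1 ('b')
  [4] 7/2 → 2 ('bc')
  [5] 2/15 → 3 ('bcd')
  [6] 15/21 → 1 ('b')
  [7] 21/5 → 2 ('bd')
  [8] 5/11 → 0 ('')
  [9] 11/14 → 1 ('c')
  [10] 14/10 → 1 ('c')
  [11] 10/9 → 2 ('cc')
  [12] 9/8 → 3 ('ccc')
  [13] 8/3 → 1 ('c')
  [14] 3/16 → 2 ('cd')
  [15] 16/22 → 0 ('')
  [16] 22/18 → 1 ('d')
  [17] 18/6 → 2 ('db')
  [18] 6/1 → 3 ('dbc')
  [19] 1/4 → 2 ('db')
  [20] 4/13 → 1 ('d')
  [21] 13/17 → 1 ('d')
  [22] 17/0 → 3 ('ddb')

n(n+1)/2 = 23·24/2 = 276
Σ LCP = 0 + 1 + 0 + 1 + 2 + 3 + 1 + 2 + 0 + 1 + 1 + 2 + 3 + 1 + 2 + 0 + 1 + 2 + 3 + 2 + 1 + 1 + 3 = 33
distinct = 276 − 33 = 243

243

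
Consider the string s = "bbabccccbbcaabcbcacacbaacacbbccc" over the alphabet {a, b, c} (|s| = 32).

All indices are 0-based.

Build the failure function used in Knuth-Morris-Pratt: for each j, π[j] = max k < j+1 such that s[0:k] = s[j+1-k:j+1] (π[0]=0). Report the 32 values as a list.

π[0] = 0
j=1 s[j]='b': π[1]=1 (border 'b')
j=2 s[j]='a': k: 1→0; π[2]=0 (border '')
j=3 s[j]='b': π[3]=1 (border 'b')
j=4 s[j]='c': k: 1→0; π[4]=0 (border '')
j=5 s[j]='c': π[5]=0 (border '')
j=6 s[j]='c': π[6]=0 (border '')
j=7 s[j]='c': π[7]=0 (border '')
j=8 s[j]='b': π[8]=1 (border 'b')
j=9 s[j]='b': π[9]=2 (border 'bb')
j=10 s[j]='c': k: 2→1→0; π[10]=0 (border '')
j=11 s[j]='a': π[11]=0 (border '')
j=12 s[j]='a': π[12]=0 (border '')
j=13 s[j]='b': π[13]=1 (border 'b')
j=14 s[j]='c': k: 1→0; π[14]=0 (border '')
j=15 s[j]='b': π[15]=1 (border 'b')
j=16 s[j]='c': k: 1→0; π[16]=0 (border '')
j=17 s[j]='a': π[17]=0 (border '')
j=18 s[j]='c': π[18]=0 (border '')
j=19 s[j]='a': π[19]=0 (border '')
j=20 s[j]='c': π[20]=0 (border '')
j=21 s[j]='b': π[21]=1 (border 'b')
j=22 s[j]='a': k: 1→0; π[22]=0 (border '')
j=23 s[j]='a': π[23]=0 (border '')
j=24 s[j]='c': π[24]=0 (border '')
j=25 s[j]='a': π[25]=0 (border '')
j=26 s[j]='c': π[26]=0 (border '')
j=27 s[j]='b': π[27]=1 (border 'b')
j=28 s[j]='b': π[28]=2 (border 'bb')
j=29 s[j]='c': k: 2→1→0; π[29]=0 (border '')
j=30 s[j]='c': π[30]=0 (border '')
j=31 s[j]='c': π[31]=0 (border '')

[0, 1, 0, 1, 0, 0, 0, 0, 1, 2, 0, 0, 0, 1, 0, 1, 0, 0, 0, 0, 0, 1, 0, 0, 0, 0, 0, 1, 2, 0, 0, 0]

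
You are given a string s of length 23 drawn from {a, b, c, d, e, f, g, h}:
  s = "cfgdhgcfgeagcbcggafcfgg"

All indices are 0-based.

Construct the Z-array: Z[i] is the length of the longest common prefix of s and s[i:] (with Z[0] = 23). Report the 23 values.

Z[0]=23
i=1: fresh scan; Z[1]=0
i=2: fresh scan; Z[2]=0
i=3: fresh scan; Z[3]=0
i=4: fresh scan; Z[4]=0
i=5: fresh scan; Z[5]=0
i=6: fresh scan; Z[6]=3 scan→box=[6,9)
i=7: min(r-i=2, Z[1]=0)=0; Z[7]=0
i=8: min(r-i=1, Z[2]=0)=0; Z[8]=0
i=9: fresh scan; Z[9]=0
i=10: fresh scan; Z[10]=0
i=11: fresh scan; Z[11]=0
i=12: fresh scan; Z[12]=1 scan→box=[12,13)
i=13: fresh scan; Z[13]=0
i=14: fresh scan; Z[14]=1 scan→box=[14,15)
i=15: fresh scan; Z[15]=0
i=16: fresh scan; Z[16]=0
i=17: fresh scan; Z[17]=0
i=18: fresh scan; Z[18]=0
i=19: fresh scan; Z[19]=3 scan→box=[19,22)
i=20: min(r-i=2, Z[1]=0)=0; Z[20]=0
i=21: min(r-i=1, Z[2]=0)=0; Z[21]=0
i=22: fresh scan; Z[22]=0

[23, 0, 0, 0, 0, 0, 3, 0, 0, 0, 0, 0, 1, 0, 1, 0, 0, 0, 0, 3, 0, 0, 0]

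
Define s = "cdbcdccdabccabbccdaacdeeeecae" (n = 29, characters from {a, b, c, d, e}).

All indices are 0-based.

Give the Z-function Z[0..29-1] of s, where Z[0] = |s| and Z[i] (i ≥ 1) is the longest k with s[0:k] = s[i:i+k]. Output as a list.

Z[0]=29
i=1: i≥r, start 0; Z[1]=0
i=2: i≥r, start 0; Z[2]=0
i=3: i≥r, start 0; Z[3]=2 grow→box=[3,5)
i=4: min(r-i=1, Z[1]=0)=0; Z[4]=0
i=5: i≥r, start 0; Z[5]=1 grow→box=[5,6)
i=6: i≥r, start 0; Z[6]=2 grow→box=[6,8)
i=7: min(r-i=1, Z[1]=0)=0; Z[7]=0
i=8: i≥r, start 0; Z[8]=0
i=9: i≥r, start 0; Z[9]=0
i=10: i≥r, start 0; Z[10]=1 grow→box=[10,11)
i=11: i≥r, start 0; Z[11]=1 grow→box=[11,12)
i=12: i≥r, start 0; Z[12]=0
i=13: i≥r, start 0; Z[13]=0
i=14: i≥r, start 0; Z[14]=0
i=15: i≥r, start 0; Z[15]=1 grow→box=[15,16)
i=16: i≥r, start 0; Z[16]=2 grow→box=[16,18)
i=17: min(r-i=1, Z[1]=0)=0; Z[17]=0
i=18: i≥r, start 0; Z[18]=0
i=19: i≥r, start 0; Z[19]=0
i=20: i≥r, start 0; Z[20]=2 grow→box=[20,22)
i=21: min(r-i=1, Z[1]=0)=0; Z[21]=0
i=22: i≥r, start 0; Z[22]=0
i=23: i≥r, start 0; Z[23]=0
i=24: i≥r, start 0; Z[24]=0
i=25: i≥r, start 0; Z[25]=0
i=26: i≥r, start 0; Z[26]=1 grow→box=[26,27)
i=27: i≥r, start 0; Z[27]=0
i=28: i≥r, start 0; Z[28]=0

[29, 0, 0, 2, 0, 1, 2, 0, 0, 0, 1, 1, 0, 0, 0, 1, 2, 0, 0, 0, 2, 0, 0, 0, 0, 0, 1, 0, 0]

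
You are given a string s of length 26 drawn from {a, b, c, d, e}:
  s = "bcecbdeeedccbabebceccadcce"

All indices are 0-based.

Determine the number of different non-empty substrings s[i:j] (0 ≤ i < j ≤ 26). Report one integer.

rank | idx | suffix
   0 |  13 | abebceccadcce
   1 |  21 | adcce
   2 |  12 | babebceccadcce
   3 |   0 | bcecbdeeedccbabebceccadcce
   4 |  16 | bceccadcce
   5 |   4 | bdeeedccbabebceccadcce
   6 |  14 | bebceccadcce
   7 |  20 | cadcce
   8 |  11 | cbabebceccadcce
   9 |   3 | cbdeeedccbabebceccadcce
  10 |  19 | ccadcce
  11 |  10 | ccbabebceccadcce
  12 |  23 | cce
  13 |  24 | ce
  14 |   1 | cecbdeeedccbabebceccadcce
  15 |  17 | ceccadcce
  16 |   9 | dccbabebceccadcce
  17 |  22 | dcce
  18 |   5 | deeedccbabebceccadcce
  19 |  25 | e
  20 |  15 | ebceccadcce
  21 |   2 | ecbdeeedccbabebceccadcce
  22 |  18 | eccadcce
  23 |   8 | edccbabebceccadcce
  24 |   7 | eedccbabebceccadcce
  25 |   6 | eeedccbabebceccadcce

SA = [13, 21, 12, 0, 16, 4, 14, 20, 11, 3, 19, 10, 23, 24, 1, 17, 9, 22, 5, 25, 15, 2, 18, 8, 7, 6]
rank  pair      lcp
   1  s[13:],s[21:]  1  'a'
   2  s[21:],s[12:]  0  ''
   3  s[12:],s[0:]  1  'b'
   4  s[0:],s[16:]  4  'bcec'
   5  s[16:],s[4:]  1  'b'
   6  s[4:],s[14:]  1  'b'
   7  s[14:],s[20:]  0  ''
   8  s[20:],s[11:]  1  'c'
   9  s[11:],s[3:]  2  'cb'
  10  s[3:],s[19:]  1  'c'
  11  s[19:],s[10:]  2  'cc'
  12  s[10:],s[23:]  2  'cc'
  13  s[23:],s[24:]  1  'c'
  14  s[24:],s[1:]  2  'ce'
  15  s[1:],s[17:]  3  'cec'
  16  s[17:],s[9:]  0  ''
  17  s[9:],s[22:]  3  'dcc'
  18  s[22:],s[5:]  1  'd'
  19  s[5:],s[25:]  0  ''
  20  s[25:],s[15:]  1  'e'
  21  s[15:],s[2:]  1  'e'
  22  s[2:],s[18:]  2  'ec'
  23  s[18:],s[8:]  1  'e'
  24  s[8:],s[7:]  1  'e'
  25  s[7:],s[6:]  2  'ee'

n(n+1)/2 = 26·27/2 = 351
Σ LCP = 0 + 1 + 0 + 1 + 4 + 1 + 1 + 0 + 1 + 2 + 1 + 2 + 2 + 1 + 2 + 3 + 0 + 3 + 1 + 0 + 1 + 1 + 2 + 1 + 1 + 2 = 34
distinct = 351 − 34 = 317

317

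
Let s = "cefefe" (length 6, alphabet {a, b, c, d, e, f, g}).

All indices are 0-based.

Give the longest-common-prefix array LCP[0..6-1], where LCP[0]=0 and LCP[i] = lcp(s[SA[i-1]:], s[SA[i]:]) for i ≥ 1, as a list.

rank→(start, suffix):
  0 → (0, 'cefefe')
  1 → (5, 'e')
  2 → (3, 'efe')
  3 → (1, 'efefe')
  4 → (4, 'fe')
  5 → (2, 'fefe')

SA = [0, 5, 3, 1, 4, 2]
rank  pair      lcp
   1  s[0:],s[5:]  0  ''
   2  s[5:],s[3:]  1  'e'
   3  s[3:],s[1:]  3  'efe'
   4  s[1:],s[4:]  0  ''
   5  s[4:],s[2:]  2  'fe'

[0, 0, 1, 3, 0, 2]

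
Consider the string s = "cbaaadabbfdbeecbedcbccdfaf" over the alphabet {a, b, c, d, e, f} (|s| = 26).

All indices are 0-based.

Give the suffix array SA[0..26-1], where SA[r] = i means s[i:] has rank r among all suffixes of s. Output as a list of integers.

sorted suffixes:
  #0 SA[0]=2  'aaadabbfdbeecbedcbccdfaf'
  #1 SA[1]=3  'aadabbfdbeecbedcbccdfaf'
  #2 SA[2]=6  'abbfdbeecbedcbccdfaf'
  #3 SA[3]=4  'adabbfdbeecbedcbccdfaf'
  #4 SA[4]=24  'af'
  #5 SA[5]=1  'baaadabbfdbeecbedcbccdfaf'
  #6 SA[6]=7  'bbfdbeecbedcbccdfaf'
  #7 SA[7]=19  'bccdfaf'
  #8 SA[8]=15  'bedcbccdfaf'
  #9 SA[9]=11  'beecbedcbccdfaf'
  #10 SA[10]=8  'bfdbeecbedcbccdfaf'
  #11 SA[11]=0  'cbaaadabbfdbeecbedcbccdfaf'
  #12 SA[12]=18  'cbccdfaf'
  #13 SA[13]=14  'cbedcbccdfaf'
  #14 SA[14]=20  'ccdfaf'
  #15 SA[15]=21  'cdfaf'
  #16 SA[16]=5  'dabbfdbeecbedcbccdfaf'
  #17 SA[17]=10  'dbeecbedcbccdfaf'
  #18 SA[18]=17  'dcbccdfaf'
  #19 SA[19]=22  'dfaf'
  #20 SA[20]=13  'ecbedcbccdfaf'
  #21 SA[21]=16  'edcbccdfaf'
  #22 SA[22]=12  'eecbedcbccdfaf'
  #23 SA[23]=25  'f'
  #24 SA[24]=23  'faf'
  #25 SA[25]=9  'fdbeecbedcbccdfaf'

[2, 3, 6, 4, 24, 1, 7, 19, 15, 11, 8, 0, 18, 14, 20, 21, 5, 10, 17, 22, 13, 16, 12, 25, 23, 9]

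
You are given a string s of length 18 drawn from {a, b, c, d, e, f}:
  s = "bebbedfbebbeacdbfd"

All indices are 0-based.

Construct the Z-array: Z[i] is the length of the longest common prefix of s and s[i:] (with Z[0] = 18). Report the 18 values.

Z[0]=18
i=1: fresh scan; Z[1]=0
i=2: fresh scan; Z[2]=1 extend→box=[2,3)
i=3: fresh scan; Z[3]=2 extend→box=[3,5)
i=4: min(r-i=1, Z[1]=0)=0; Z[4]=0
i=5: fresh scan; Z[5]=0
i=6: fresh scan; Z[6]=0
i=7: fresh scan; Z[7]=5 extend→box=[7,12)
i=8: min(r-i=4, Z[1]=0)=0; Z[8]=0
i=9: min(r-i=3, Z[2]=1)=1; Z[9]=1
i=10: min(r-i=2, Z[3]=2)=2; Z[10]=2
i=11: min(r-i=1, Z[4]=0)=0; Z[11]=0
i=12: fresh scan; Z[12]=0
i=13: fresh scan; Z[13]=0
i=14: fresh scan; Z[14]=0
i=15: fresh scan; Z[15]=1 extend→box=[15,16)
i=16: fresh scan; Z[16]=0
i=17: fresh scan; Z[17]=0

[18, 0, 1, 2, 0, 0, 0, 5, 0, 1, 2, 0, 0, 0, 0, 1, 0, 0]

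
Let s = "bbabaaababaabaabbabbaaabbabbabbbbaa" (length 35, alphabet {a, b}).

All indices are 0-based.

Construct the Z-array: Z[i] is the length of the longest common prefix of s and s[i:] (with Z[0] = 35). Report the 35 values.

Z[0]=35
i=1: outside box; Z[1]=1 scan→box=[1,2)
i=2: outside box; Z[2]=0
i=3: outside box; Z[3]=1 scan→box=[3,4)
i=4: outside box; Z[4]=0
i=5: outside box; Z[5]=0
i=6: outside box; Z[6]=0
i=7: outside box; Z[7]=1 scan→box=[7,8)
i=8: outside box; Z[8]=0
i=9: outside box; Z[9]=1 scan→box=[9,10)
i=10: outside box; Z[10]=0
i=11: outside box; Z[11]=0
i=12: outside box; Z[12]=1 scan→box=[12,13)
i=13: outside box; Z[13]=0
i=14: outside box; Z[14]=0
i=15: outside box; Z[15]=4 scan→box=[15,19)
i=16: min(r-i=3, Z[1]=1)=1; Z[16]=1
i=17: min(r-i=2, Z[2]=0)=0; Z[17]=0
i=18: min(r-i=1, Z[3]=1)=1; Z[18]=3 scan→box=[18,21)
i=19: min(r-i=2, Z[1]=1)=1; Z[19]=1
i=20: min(r-i=1, Z[2]=0)=0; Z[20]=0
i=21: outside box; Z[21]=0
i=22: outside box; Z[22]=0
i=23: outside box; Z[23]=4 scan→box=[23,27)
i=24: min(r-i=3, Z[1]=1)=1; Z[24]=1
i=25: min(r-i=2, Z[2]=0)=0; Z[25]=0
i=26: min(r-i=1, Z[3]=1)=1; Z[26]=4 scan→box=[26,30)
i=27: min(r-i=3, Z[1]=1)=1; Z[27]=1
i=28: min(r-i=2, Z[2]=0)=0; Z[28]=0
i=29: min(r-i=1, Z[3]=1)=1; Z[29]=2 scan→box=[29,31)
i=30: min(r-i=1, Z[1]=1)=1; Z[30]=2 scan→box=[30,32)
i=31: min(r-i=1, Z[1]=1)=1; Z[31]=3 scan→box=[31,34)
i=32: min(r-i=2, Z[1]=1)=1; Z[32]=1
i=33: min(r-i=1, Z[2]=0)=0; Z[33]=0
i=34: outside box; Z[34]=0

[35, 1, 0, 1, 0, 0, 0, 1, 0, 1, 0, 0, 1, 0, 0, 4, 1, 0, 3, 1, 0, 0, 0, 4, 1, 0, 4, 1, 0, 2, 2, 3, 1, 0, 0]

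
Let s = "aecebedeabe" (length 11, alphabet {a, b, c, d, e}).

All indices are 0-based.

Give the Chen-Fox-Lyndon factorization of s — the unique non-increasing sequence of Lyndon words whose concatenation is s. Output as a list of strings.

["aecebede", "abe"]

emit factor 1: 'aecebede' (i=0, period=8)
emit factor 2: 'abe' (i=8, period=3)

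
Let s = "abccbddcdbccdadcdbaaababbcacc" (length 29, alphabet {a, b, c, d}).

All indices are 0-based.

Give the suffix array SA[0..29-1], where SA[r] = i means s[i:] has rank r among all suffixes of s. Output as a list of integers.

sorted suffixes:
  #0 SA[0]=18  'aaababbcacc'
  #1 SA[1]=19  'aababbcacc'
  #2 SA[2]=20  'ababbcacc'
  #3 SA[3]=22  'abbcacc'
  #4 SA[4]=0  'abccbddcdbccdadcdbaaababbcacc'
  #5 SA[5]=26  'acc'
  #6 SA[6]=13  'adcdbaaababbcacc'
  #7 SA[7]=17  'baaababbcacc'
  #8 SA[8]=21  'babbcacc'
  #9 SA[9]=23  'bbcacc'
  #10 SA[10]=24  'bcacc'
  #11 SA[11]=1  'bccbddcdbccdadcdbaaababbcacc'
  #12 SA[12]=9  'bccdadcdbaaababbcacc'
  #13 SA[13]=4  'bddcdbccdadcdbaaababbcacc'
  #14 SA[14]=28  'c'
  #15 SA[15]=25  'cacc'
  #16 SA[16]=3  'cbddcdbccdadcdbaaababbcacc'
  #17 SA[17]=27  'cc'
  #18 SA[18]=2  'ccbddcdbccdadcdbaaababbcacc'
  #19 SA[19]=10  'ccdadcdbaaababbcacc'
  #20 SA[20]=11  'cdadcdbaaababbcacc'
  #21 SA[21]=15  'cdbaaababbcacc'
  #22 SA[22]=7  'cdbccdadcdbaaababbcacc'
  #23 SA[23]=12  'dadcdbaaababbcacc'
  #24 SA[24]=16  'dbaaababbcacc'
  #25 SA[25]=8  'dbccdadcdbaaababbcacc'
  #26 SA[26]=14  'dcdbaaababbcacc'
  #27 SA[27]=6  'dcdbccdadcdbaaababbcacc'
  #28 SA[28]=5  'ddcdbccdadcdbaaababbcacc'

[18, 19, 20, 22, 0, 26, 13, 17, 21, 23, 24, 1, 9, 4, 28, 25, 3, 27, 2, 10, 11, 15, 7, 12, 16, 8, 14, 6, 5]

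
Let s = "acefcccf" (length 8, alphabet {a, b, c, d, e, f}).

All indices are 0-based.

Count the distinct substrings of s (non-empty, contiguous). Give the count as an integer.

31

sorted suffixes:
  #0 SA[0]=0  'acefcccf'
  #1 SA[1]=4  'cccf'
  #2 SA[2]=5  'ccf'
  #3 SA[3]=1  'cefcccf'
  #4 SA[4]=6  'cf'
  #5 SA[5]=2  'efcccf'
  #6 SA[6]=7  'f'
  #7 SA[7]=3  'fcccf'

SA = [0, 4, 5, 1, 6, 2, 7, 3]
rank  pair      lcp
   1  s[0:],s[4:]  0  ''
   2  s[4:],s[5:]  2  'cc'
   3  s[5:],s[1:]  1  'c'
   4  s[1:],s[6:]  1  'c'
   5  s[6:],s[2:]  0  ''
   6  s[2:],s[7:]  0  ''
   7  s[7:],s[3:]  1  'f'

n(n+1)/2 = 8·9/2 = 36
Σ LCP = 0 + 0 + 2 + 1 + 1 + 0 + 0 + 1 = 5
distinct = 36 − 5 = 31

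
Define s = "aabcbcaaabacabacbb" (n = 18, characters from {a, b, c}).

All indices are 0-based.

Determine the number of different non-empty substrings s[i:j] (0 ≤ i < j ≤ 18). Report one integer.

rank→(start, suffix):
  0 → (6, 'aaabacabacbb')
  1 → (7, 'aabacabacbb')
  2 → (0, 'aabcbcaaabacabacbb')
  3 → (8, 'abacabacbb')
  4 → (12, 'abacbb')
  5 → (1, 'abcbcaaabacabacbb')
  6 → (10, 'acabacbb')
  7 → (14, 'acbb')
  8 → (17, 'b')
  9 → (9, 'bacabacbb')
  10 → (13, 'bacbb')
  11 → (16, 'bb')
  12 → (4, 'bcaaabacabacbb')
  13 → (2, 'bcbcaaabacabacbb')
  14 → (5, 'caaabacabacbb')
  15 → (11, 'cabacbb')
  16 → (15, 'cbb')
  17 → (3, 'cbcaaabacabacbb')

SA = [6, 7, 0, 8, 12, 1, 10, 14, 17, 9, 13, 16, 4, 2, 5, 11, 15, 3]
i: (SA[i-1],SA[i]) lcp shared
  1: (6,7) 2 'aa'
  2: (7,0) 3 'aab'
  3: (0,8) 1 'a'
  4: (8,12) 4 'abac'
  5: (12,1) 2 'ab'
  6: (1,10) 1 'a'
  7: (10,14) 2 'ac'
  8: (14,17) 0 ''
  9: (17,9) 1 'b'
  10: (9,13) 3 'bac'
  11: (13,16) 1 'b'
  12: (16,4) 1 'b'
  13: (4,2) 2 'bc'
  14: (2,5) 0 ''
  15: (5,11) 2 'ca'
  16: (11,15) 1 'c'
  17: (15,3) 2 'cb'

n(n+1)/2 = 18·19/2 = 171
Σ LCP = 0 + 2 + 3 + 1 + 4 + 2 + 1 + 2 + 0 + 1 + 3 + 1 + 1 + 2 + 0 + 2 + 1 + 2 = 28
distinct = 171 − 28 = 143

143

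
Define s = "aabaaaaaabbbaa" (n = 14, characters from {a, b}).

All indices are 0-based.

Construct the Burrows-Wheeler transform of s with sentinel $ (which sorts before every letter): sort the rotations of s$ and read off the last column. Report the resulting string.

rank  rotation         last
    0  $aabaaaaaabbbaa  a
    1  a$aabaaaaaabbba  a
    2  aa$aabaaaaaabbb  b
    3  aaaaaabbbaa$aab  b
    4  aaaaabbbaa$aaba  a
    5  aaaabbbaa$aabaa  a
    6  aaabbbaa$aabaaa  a
    7  aabaaaaaabbbaa$  $
    8  aabbbaa$aabaaaa  a
    9  abaaaaaabbbaa$a  a
   10  abbbaa$aabaaaaa  a
   11  baa$aabaaaaaabb  b
   12  baaaaaabbbaa$aa  a
   13  bbaa$aabaaaaaab  b
   14  bbbaa$aabaaaaaa  a

aabbaaa$aaababa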